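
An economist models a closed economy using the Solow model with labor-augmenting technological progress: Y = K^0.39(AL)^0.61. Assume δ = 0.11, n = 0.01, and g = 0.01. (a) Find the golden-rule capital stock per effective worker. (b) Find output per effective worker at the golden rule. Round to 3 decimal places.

(a) k_gold ≈ 6.056; (b) y_gold ≈ 2.019

The effective depreciation rate is n + g + δ = 0.01 + 0.01 + 0.11 = 0.13.
Golden rule sets MPK = n+g+δ: 0.39·k^(0.39−1) = 0.13, so k_gold = (0.39/0.13)^(1/0.61) ≈ 6.0557.
y_gold = 6.0557^0.39 ≈ 2.0186.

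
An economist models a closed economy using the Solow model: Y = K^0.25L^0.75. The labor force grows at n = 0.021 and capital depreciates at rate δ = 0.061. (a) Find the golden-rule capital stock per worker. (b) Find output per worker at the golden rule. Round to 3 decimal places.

Break-even investment rate: n + δ = 0.021 + 0.061 = 0.082.
At the golden rule the marginal product of capital equals n+δ: 0.25·k^(0.25−1) = 0.082. Solving, k_gold = (0.25/0.082)^(1/0.75) ≈ 4.4208.
y_gold = 4.4208^0.25 ≈ 1.4500.

(a) k_gold ≈ 4.421; (b) y_gold ≈ 1.450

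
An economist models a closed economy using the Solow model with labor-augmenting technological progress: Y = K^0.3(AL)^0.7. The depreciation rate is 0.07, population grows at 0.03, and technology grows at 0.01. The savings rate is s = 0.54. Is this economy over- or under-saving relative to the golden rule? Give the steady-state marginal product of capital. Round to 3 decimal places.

over-saving; MPK ≈ 0.061

Capital per effective worker breaks even when investment replaces (n + g + δ)·k; here n + g + δ = 0.11.
Steady-state k*: s·k^0.3 = 0.11·k gives k* = (0.54/0.11)^(1/0.7) ≈ 9.7083.
MPK = 0.3·9.7083^(-0.7) ≈ 0.0611.
MPK < n+g+δ = 0.11, so the economy is dynamically inefficient (over-saving).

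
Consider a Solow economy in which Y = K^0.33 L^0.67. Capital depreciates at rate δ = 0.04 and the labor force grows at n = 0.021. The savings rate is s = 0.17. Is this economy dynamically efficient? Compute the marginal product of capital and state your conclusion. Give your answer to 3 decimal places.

dynamically efficient; MPK ≈ 0.118

The effective depreciation rate is n + δ = 0.021 + 0.04 = 0.061.
Steady-state k*: s·k^0.33 = 0.061·k gives k* = (0.17/0.061)^(1/0.67) ≈ 4.6170.
MPK = 0.33·4.6170^(-0.67) ≈ 0.1184.
MPK > n+δ = 0.061, so the economy is dynamically efficient (under-saving).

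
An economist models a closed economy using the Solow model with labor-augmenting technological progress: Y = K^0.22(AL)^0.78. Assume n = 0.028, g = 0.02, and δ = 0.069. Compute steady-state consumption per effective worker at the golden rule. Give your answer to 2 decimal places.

Break-even investment rate: n + g + δ = 0.028 + 0.02 + 0.069 = 0.117.
At the golden rule the marginal product of capital equals n+g+δ: 0.22·k^(0.22−1) = 0.117. Solving, k_gold = (0.22/0.117)^(1/0.78) ≈ 2.2469.
y_gold = 2.2469^0.22 ≈ 1.1949.
c_gold = y_gold − (n+g+δ)·k_gold = 1.1949 − 0.117·2.2469 ≈ 0.9321.

c_gold ≈ 0.93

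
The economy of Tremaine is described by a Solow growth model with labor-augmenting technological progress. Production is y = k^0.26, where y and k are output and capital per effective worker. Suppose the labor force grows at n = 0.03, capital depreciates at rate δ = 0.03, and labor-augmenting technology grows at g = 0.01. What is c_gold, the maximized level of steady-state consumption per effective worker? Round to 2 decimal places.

c_gold ≈ 1.17

Break-even investment rate: n + g + δ = 0.03 + 0.01 + 0.03 = 0.07.
Maximizing c = f(k) − (n+g+δ)·k gives f'(k) = n+g+δ, i.e. 0.26·k^(0.26−1) = 0.07, so k_gold = (0.26/0.07)^(1/0.74) ≈ 5.8898.
y_gold = 5.8898^0.26 ≈ 1.5857.
c_gold = y_gold − (n+g+δ)·k_gold = 1.5857 − 0.07·5.8898 ≈ 1.1734.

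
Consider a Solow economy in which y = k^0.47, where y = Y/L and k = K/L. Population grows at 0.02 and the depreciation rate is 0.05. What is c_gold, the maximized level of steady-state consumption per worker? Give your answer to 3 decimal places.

c_gold ≈ 2.868

Break-even investment rate: n + δ = 0.02 + 0.05 = 0.07.
Maximizing c = f(k) − (n+δ)·k gives f'(k) = n+δ, i.e. 0.47·k^(0.47−1) = 0.07, so k_gold = (0.47/0.07)^(1/0.53) ≈ 36.3393.
y_gold = 36.3393^0.47 ≈ 5.4122.
c_gold = y_gold − (n+δ)·k_gold = 5.4122 − 0.07·36.3393 ≈ 2.8685.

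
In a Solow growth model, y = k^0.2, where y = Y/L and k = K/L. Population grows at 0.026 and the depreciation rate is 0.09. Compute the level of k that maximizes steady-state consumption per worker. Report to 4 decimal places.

n + δ = 0.026 + 0.09 = 0.116.
Maximizing c = f(k) − (n+δ)·k gives f'(k) = n+δ, i.e. 0.2·k^(0.2−1) = 0.116, so k_gold = (0.2/0.116)^(1/0.8) ≈ 1.9757.

k_gold ≈ 1.9757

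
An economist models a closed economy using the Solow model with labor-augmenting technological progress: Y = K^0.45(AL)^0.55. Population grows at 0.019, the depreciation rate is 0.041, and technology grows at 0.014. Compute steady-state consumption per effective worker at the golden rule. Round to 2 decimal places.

Break-even investment rate: n + g + δ = 0.019 + 0.014 + 0.041 = 0.074.
Golden rule sets MPK = n+g+δ: 0.45·k^(0.45−1) = 0.074, so k_gold = (0.45/0.074)^(1/0.55) ≈ 26.6330.
y_gold = 26.6330^0.45 ≈ 4.3796.
c_gold = y_gold − (n+g+δ)·k_gold = 4.3796 − 0.074·26.6330 ≈ 2.4088.

c_gold ≈ 2.41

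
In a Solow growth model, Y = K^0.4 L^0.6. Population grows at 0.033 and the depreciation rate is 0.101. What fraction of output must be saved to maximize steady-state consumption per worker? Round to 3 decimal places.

Capital per worker breaks even when investment replaces (n + δ)·k; here n + δ = 0.134.
At the golden rule MPK = n+δ, and in any Cobb-Douglas steady state s = (n+δ)·k/y = MPK·k/y = capital's share 0.4.

s_gold = 0.400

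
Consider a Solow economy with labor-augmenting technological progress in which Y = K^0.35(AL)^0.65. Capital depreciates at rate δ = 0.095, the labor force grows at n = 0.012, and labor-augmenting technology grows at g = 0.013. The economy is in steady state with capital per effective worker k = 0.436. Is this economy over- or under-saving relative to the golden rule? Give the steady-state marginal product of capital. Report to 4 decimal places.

under-saving; MPK ≈ 0.6003

Capital per effective worker breaks even when investment replaces (n + g + δ)·k; here n + g + δ = 0.12.
MPK = 0.35·k^(0.35−1) = 0.35·0.436^(-0.65) ≈ 0.6003.
MPK > 0.12, so the economy is dynamically efficient (under-saving).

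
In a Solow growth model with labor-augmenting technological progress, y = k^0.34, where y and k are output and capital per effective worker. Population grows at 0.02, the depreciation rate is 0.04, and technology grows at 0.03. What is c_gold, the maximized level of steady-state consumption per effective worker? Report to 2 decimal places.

c_gold ≈ 1.31

The effective depreciation rate is n + g + δ = 0.02 + 0.03 + 0.04 = 0.09.
Maximizing c = f(k) − (n+g+δ)·k gives f'(k) = n+g+δ, i.e. 0.34·k^(0.34−1) = 0.09, so k_gold = (0.34/0.09)^(1/0.66) ≈ 7.4920.
y_gold = 7.4920^0.34 ≈ 1.9832.
c_gold = y_gold − (n+g+δ)·k_gold = 1.9832 − 0.09·7.4920 ≈ 1.3089.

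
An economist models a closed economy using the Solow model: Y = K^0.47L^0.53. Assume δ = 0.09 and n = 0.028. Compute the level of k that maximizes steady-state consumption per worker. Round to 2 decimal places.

Capital per worker breaks even when investment replaces (n + δ)·k; here n + δ = 0.118.
Setting f'(k) = n+δ gives 0.47·k^(0.47−1) = 0.118, hence k_gold = (0.47/0.118)^(1/0.53) ≈ 13.5670.

k_gold ≈ 13.57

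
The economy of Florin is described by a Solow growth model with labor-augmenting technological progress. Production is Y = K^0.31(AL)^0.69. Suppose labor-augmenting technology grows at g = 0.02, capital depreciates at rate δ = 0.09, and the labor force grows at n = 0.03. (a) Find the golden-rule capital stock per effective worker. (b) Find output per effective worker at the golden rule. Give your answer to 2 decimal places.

Break-even investment rate: n + g + δ = 0.03 + 0.02 + 0.09 = 0.14.
Setting f'(k) = n+g+δ gives 0.31·k^(0.31−1) = 0.14, hence k_gold = (0.31/0.14)^(1/0.69) ≈ 3.1647.
y_gold = 3.1647^0.31 ≈ 1.4292.

(a) k_gold ≈ 3.16; (b) y_gold ≈ 1.43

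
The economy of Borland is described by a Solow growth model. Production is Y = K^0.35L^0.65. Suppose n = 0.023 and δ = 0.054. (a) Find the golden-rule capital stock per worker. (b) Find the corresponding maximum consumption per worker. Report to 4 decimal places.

(a) k_gold ≈ 10.2721; (b) c_gold ≈ 1.4689

n + δ = 0.023 + 0.054 = 0.077.
At the golden rule the marginal product of capital equals n+δ: 0.35·k^(0.35−1) = 0.077. Solving, k_gold = (0.35/0.077)^(1/0.65) ≈ 10.2721.
y_gold = 10.2721^0.35 ≈ 2.2599; c_gold = y_gold − 0.077·k_gold ≈ 1.4689.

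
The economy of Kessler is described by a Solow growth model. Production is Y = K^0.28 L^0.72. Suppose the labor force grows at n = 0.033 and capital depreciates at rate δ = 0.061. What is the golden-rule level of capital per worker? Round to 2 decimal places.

Break-even investment rate: n + δ = 0.033 + 0.061 = 0.094.
Golden rule sets MPK = n+δ: 0.28·k^(0.28−1) = 0.094, so k_gold = (0.28/0.094)^(1/0.72) ≈ 4.5538.

k_gold ≈ 4.55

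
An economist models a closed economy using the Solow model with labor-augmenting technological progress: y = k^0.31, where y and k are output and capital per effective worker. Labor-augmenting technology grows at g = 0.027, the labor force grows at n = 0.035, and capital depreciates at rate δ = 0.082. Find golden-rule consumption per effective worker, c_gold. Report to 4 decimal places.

c_gold ≈ 0.9738

n + g + δ = 0.035 + 0.027 + 0.082 = 0.144.
At the golden rule the marginal product of capital equals n+g+δ: 0.31·k^(0.31−1) = 0.144. Solving, k_gold = (0.31/0.144)^(1/0.69) ≈ 3.0381.
y_gold = 3.0381^0.31 ≈ 1.4113.
c_gold = y_gold − (n+g+δ)·k_gold = 1.4113 − 0.144·3.0381 ≈ 0.9738.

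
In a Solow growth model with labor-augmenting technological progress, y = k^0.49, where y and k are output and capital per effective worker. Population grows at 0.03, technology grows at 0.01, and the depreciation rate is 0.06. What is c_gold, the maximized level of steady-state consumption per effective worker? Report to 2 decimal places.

c_gold ≈ 2.35

n + g + δ = 0.03 + 0.01 + 0.06 = 0.1.
Golden rule sets MPK = n+g+δ: 0.49·k^(0.49−1) = 0.1, so k_gold = (0.49/0.1)^(1/0.51) ≈ 22.5593.
y_gold = 22.5593^0.49 ≈ 4.6039.
c_gold = y_gold − (n+g+δ)·k_gold = 4.6039 − 0.1·22.5593 ≈ 2.3480.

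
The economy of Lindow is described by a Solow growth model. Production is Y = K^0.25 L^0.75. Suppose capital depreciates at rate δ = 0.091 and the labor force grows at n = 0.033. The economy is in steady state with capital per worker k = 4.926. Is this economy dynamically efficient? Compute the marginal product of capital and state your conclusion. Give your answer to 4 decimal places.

The effective depreciation rate is n + δ = 0.033 + 0.091 = 0.124.
MPK = 0.25·k^(0.25−1) = 0.25·4.926^(-0.75) ≈ 0.0756.
MPK < 0.124, so the economy is dynamically inefficient (over-saving).

dynamically inefficient; MPK ≈ 0.0756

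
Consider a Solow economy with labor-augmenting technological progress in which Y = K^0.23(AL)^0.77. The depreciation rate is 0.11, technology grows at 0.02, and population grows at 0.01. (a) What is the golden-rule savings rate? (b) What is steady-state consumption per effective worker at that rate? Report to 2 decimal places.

Capital per effective worker breaks even when investment replaces (n + g + δ)·k; here n + g + δ = 0.14.
For Cobb-Douglas, s_gold equals capital's share: s_gold = 0.23.
Maximizing c = f(k) − (n+g+δ)·k gives f'(k) = n+g+δ, i.e. 0.23·k^(0.23−1) = 0.14, so k_gold = (0.23/0.14)^(1/0.77) ≈ 1.9055.
y_gold = 1.9055^0.23 ≈ 1.1598; c_gold = (1−0.23)·y_gold ≈ 0.8931.

(a) s_gold = 0.23; (b) c_gold ≈ 0.89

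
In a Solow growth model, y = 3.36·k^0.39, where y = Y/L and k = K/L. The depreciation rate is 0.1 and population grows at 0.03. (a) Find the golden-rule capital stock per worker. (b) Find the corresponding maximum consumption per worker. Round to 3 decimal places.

(a) k_gold ≈ 44.159; (b) c_gold ≈ 8.979

n + δ = 0.03 + 0.1 = 0.13.
At the golden rule the marginal product of capital equals n+δ: 0.39·3.36·k^(0.39−1) = 0.13. Solving, k_gold = (0.39·3.36/0.13)^(1/0.61) ≈ 44.1588.
y_gold = 3.36·44.1588^0.39 ≈ 14.7196; c_gold = y_gold − 0.13·k_gold ≈ 8.9790.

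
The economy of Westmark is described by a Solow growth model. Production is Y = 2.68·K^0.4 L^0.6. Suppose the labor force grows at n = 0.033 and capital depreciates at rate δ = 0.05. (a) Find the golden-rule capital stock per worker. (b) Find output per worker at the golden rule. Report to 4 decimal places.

(a) k_gold ≈ 71.0986; (b) y_gold ≈ 14.7530

The effective depreciation rate is n + δ = 0.033 + 0.05 = 0.083.
At the golden rule the marginal product of capital equals n+δ: 0.4·2.68·k^(0.4−1) = 0.083. Solving, k_gold = (0.4·2.68/0.083)^(1/0.6) ≈ 71.0986.
y_gold = 2.68·71.0986^0.4 ≈ 14.7530.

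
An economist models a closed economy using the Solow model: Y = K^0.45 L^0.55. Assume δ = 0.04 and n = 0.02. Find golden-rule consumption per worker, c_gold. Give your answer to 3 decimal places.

c_gold ≈ 2.860

The effective depreciation rate is n + δ = 0.02 + 0.04 = 0.06.
At the golden rule the marginal product of capital equals n+δ: 0.45·k^(0.45−1) = 0.06. Solving, k_gold = (0.45/0.06)^(1/0.55) ≈ 38.9960.
y_gold = 38.9960^0.45 ≈ 5.1995.
c_gold = y_gold − (n+δ)·k_gold = 5.1995 − 0.06·38.9960 ≈ 2.8597.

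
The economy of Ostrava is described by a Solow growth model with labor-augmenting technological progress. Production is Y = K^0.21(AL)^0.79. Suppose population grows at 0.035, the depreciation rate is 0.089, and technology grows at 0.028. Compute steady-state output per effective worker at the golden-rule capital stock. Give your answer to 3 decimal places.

Break-even investment rate: n + g + δ = 0.035 + 0.028 + 0.089 = 0.152.
Maximizing c = f(k) − (n+g+δ)·k gives f'(k) = n+g+δ, i.e. 0.21·k^(0.21−1) = 0.152, so k_gold = (0.21/0.152)^(1/0.79) ≈ 1.5055.
Output: y_gold = k_gold^0.21 = 1.5055^0.21 ≈ 1.0897.

y_gold ≈ 1.090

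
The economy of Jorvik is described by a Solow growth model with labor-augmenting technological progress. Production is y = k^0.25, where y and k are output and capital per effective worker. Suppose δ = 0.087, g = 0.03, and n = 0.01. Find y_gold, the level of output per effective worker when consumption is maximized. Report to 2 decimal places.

y_gold ≈ 1.25

Capital per effective worker breaks even when investment replaces (n + g + δ)·k; here n + g + δ = 0.127.
At the golden rule the marginal product of capital equals n+g+δ: 0.25·k^(0.25−1) = 0.127. Solving, k_gold = (0.25/0.127)^(1/0.75) ≈ 2.4671.
Output: y_gold = k_gold^0.25 = 2.4671^0.25 ≈ 1.2533.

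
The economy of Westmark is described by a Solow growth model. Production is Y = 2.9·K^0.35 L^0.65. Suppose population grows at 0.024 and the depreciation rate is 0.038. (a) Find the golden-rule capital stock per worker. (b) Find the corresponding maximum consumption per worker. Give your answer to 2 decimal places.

(a) k_gold ≈ 73.76; (b) c_gold ≈ 8.49

The effective depreciation rate is n + δ = 0.024 + 0.038 = 0.062.
Setting f'(k) = n+δ gives 0.35·2.9·k^(0.35−1) = 0.062, hence k_gold = (0.35·2.9/0.062)^(1/0.65) ≈ 73.7576.
y_gold = 2.9·73.7576^0.35 ≈ 13.0656; c_gold = y_gold − 0.062·k_gold ≈ 8.4927.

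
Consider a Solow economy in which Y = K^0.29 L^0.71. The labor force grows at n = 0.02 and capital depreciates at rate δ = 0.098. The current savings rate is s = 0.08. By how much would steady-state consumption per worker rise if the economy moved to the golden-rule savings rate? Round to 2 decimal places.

Capital per worker breaks even when investment replaces (n + δ)·k; here n + δ = 0.118.
Current steady state (s = 0.08): k* = (0.08/0.118)^(1/0.71) ≈ 0.5784, y* = 0.5784^0.29 ≈ 0.8532, c* = (1−0.08)·0.8532 ≈ 0.7850.
At the golden rule the marginal product of capital equals n+δ: 0.29·k^(0.29−1) = 0.118. Solving, k_gold = (0.29/0.118)^(1/0.71) ≈ 3.5483.
y_gold = 3.5483^0.29 ≈ 1.4438, c_gold = y_gold − 0.118·k_gold ≈ 1.0251.
Gain: Δc = 1.0251 − 0.7850 ≈ 0.2401.

Δc ≈ 0.24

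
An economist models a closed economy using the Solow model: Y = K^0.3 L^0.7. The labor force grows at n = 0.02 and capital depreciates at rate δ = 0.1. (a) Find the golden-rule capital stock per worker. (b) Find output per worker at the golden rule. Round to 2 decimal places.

n + δ = 0.02 + 0.1 = 0.12.
Setting f'(k) = n+δ gives 0.3·k^(0.3−1) = 0.12, hence k_gold = (0.3/0.12)^(1/0.7) ≈ 3.7024.
y_gold = 3.7024^0.3 ≈ 1.4810.

(a) k_gold ≈ 3.70; (b) y_gold ≈ 1.48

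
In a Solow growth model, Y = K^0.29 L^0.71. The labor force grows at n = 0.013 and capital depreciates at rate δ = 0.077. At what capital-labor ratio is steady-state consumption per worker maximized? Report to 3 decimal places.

The effective depreciation rate is n + δ = 0.013 + 0.077 = 0.09.
Maximizing c = f(k) − (n+δ)·k gives f'(k) = n+δ, i.e. 0.29·k^(0.29−1) = 0.09, so k_gold = (0.29/0.09)^(1/0.71) ≈ 5.1965.

k_gold ≈ 5.197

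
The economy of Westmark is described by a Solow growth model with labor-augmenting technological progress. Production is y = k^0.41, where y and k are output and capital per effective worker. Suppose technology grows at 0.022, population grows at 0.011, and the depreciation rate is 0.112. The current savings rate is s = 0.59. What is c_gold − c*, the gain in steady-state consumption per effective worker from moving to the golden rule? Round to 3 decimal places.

The effective depreciation rate is n + g + δ = 0.011 + 0.022 + 0.112 = 0.145.
Current steady state (s = 0.59): k* = (0.59/0.145)^(1/0.59) ≈ 10.7901, y* = 10.7901^0.41 ≈ 2.6518, c* = (1−0.59)·2.6518 ≈ 1.0872.
At the golden rule the marginal product of capital equals n+g+δ: 0.41·k^(0.41−1) = 0.145. Solving, k_gold = (0.41/0.145)^(1/0.59) ≈ 5.8225.
y_gold = 5.8225^0.41 ≈ 2.0592, c_gold = y_gold − 0.145·k_gold ≈ 1.2149.
Gain: Δc = 1.2149 − 1.0872 ≈ 0.1277.

Δc ≈ 0.128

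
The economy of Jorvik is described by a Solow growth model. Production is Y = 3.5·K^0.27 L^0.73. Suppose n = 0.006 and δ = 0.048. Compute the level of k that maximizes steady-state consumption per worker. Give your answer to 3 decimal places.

Capital per worker breaks even when investment replaces (n + δ)·k; here n + δ = 0.054.
Golden rule sets MPK = n+δ: 0.27·3.5·k^(0.27−1) = 0.054, so k_gold = (0.27·3.5/0.054)^(1/0.73) ≈ 50.4419.

k_gold ≈ 50.442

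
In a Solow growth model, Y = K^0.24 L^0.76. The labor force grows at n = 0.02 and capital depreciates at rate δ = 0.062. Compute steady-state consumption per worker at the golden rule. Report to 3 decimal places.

Capital per worker breaks even when investment replaces (n + δ)·k; here n + δ = 0.082.
Golden rule sets MPK = n+δ: 0.24·k^(0.24−1) = 0.082, so k_gold = (0.24/0.082)^(1/0.76) ≈ 4.1085.
y_gold = 4.1085^0.24 ≈ 1.4037.
c_gold = y_gold − (n+δ)·k_gold = 1.4037 − 0.082·4.1085 ≈ 1.0668.

c_gold ≈ 1.067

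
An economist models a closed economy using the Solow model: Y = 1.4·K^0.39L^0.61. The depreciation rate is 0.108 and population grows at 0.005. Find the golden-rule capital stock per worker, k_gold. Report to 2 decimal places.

k_gold ≈ 13.23

The effective depreciation rate is n + δ = 0.005 + 0.108 = 0.113.
At the golden rule the marginal product of capital equals n+δ: 0.39·1.4·k^(0.39−1) = 0.113. Solving, k_gold = (0.39·1.4/0.113)^(1/0.61) ≈ 13.2281.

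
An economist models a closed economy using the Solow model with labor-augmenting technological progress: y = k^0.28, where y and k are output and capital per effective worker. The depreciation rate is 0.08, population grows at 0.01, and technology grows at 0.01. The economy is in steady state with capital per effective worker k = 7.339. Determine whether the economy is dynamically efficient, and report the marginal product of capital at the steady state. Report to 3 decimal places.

dynamically inefficient; MPK ≈ 0.067

n + g + δ = 0.01 + 0.01 + 0.08 = 0.1.
MPK = 0.28·k^(0.28−1) = 0.28·7.339^(-0.72) ≈ 0.0667.
MPK < 0.1, so the economy is dynamically inefficient (over-saving).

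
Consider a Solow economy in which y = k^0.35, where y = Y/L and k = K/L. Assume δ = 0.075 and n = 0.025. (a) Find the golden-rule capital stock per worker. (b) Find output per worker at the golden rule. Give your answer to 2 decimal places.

(a) k_gold ≈ 6.87; (b) y_gold ≈ 1.96

The effective depreciation rate is n + δ = 0.025 + 0.075 = 0.1.
Golden rule sets MPK = n+δ: 0.35·k^(0.35−1) = 0.1, so k_gold = (0.35/0.1)^(1/0.65) ≈ 6.8711.
y_gold = 6.8711^0.35 ≈ 1.9632.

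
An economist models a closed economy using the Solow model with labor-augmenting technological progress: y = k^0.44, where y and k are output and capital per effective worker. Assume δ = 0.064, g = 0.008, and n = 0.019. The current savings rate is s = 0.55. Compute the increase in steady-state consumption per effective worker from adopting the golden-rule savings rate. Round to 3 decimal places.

Δc ≈ 0.082

Capital per effective worker breaks even when investment replaces (n + g + δ)·k; here n + g + δ = 0.091.
Current steady state (s = 0.55): k* = (0.55/0.091)^(1/0.56) ≈ 24.8437, y* = 24.8437^0.44 ≈ 4.1105, c* = (1−0.55)·4.1105 ≈ 1.8497.
Maximizing c = f(k) − (n+g+δ)·k gives f'(k) = n+g+δ, i.e. 0.44·k^(0.44−1) = 0.091, so k_gold = (0.44/0.091)^(1/0.56) ≈ 16.6787.
y_gold = 16.6787^0.44 ≈ 3.4495, c_gold = y_gold − 0.091·k_gold ≈ 1.9317.
Gain: Δc = 1.9317 − 1.8497 ≈ 0.0820.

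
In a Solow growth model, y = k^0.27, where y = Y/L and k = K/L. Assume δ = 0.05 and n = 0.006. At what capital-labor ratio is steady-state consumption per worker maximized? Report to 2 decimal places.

k_gold ≈ 8.63

Capital per worker breaks even when investment replaces (n + δ)·k; here n + δ = 0.056.
At the golden rule the marginal product of capital equals n+δ: 0.27·k^(0.27−1) = 0.056. Solving, k_gold = (0.27/0.056)^(1/0.73) ≈ 8.6269.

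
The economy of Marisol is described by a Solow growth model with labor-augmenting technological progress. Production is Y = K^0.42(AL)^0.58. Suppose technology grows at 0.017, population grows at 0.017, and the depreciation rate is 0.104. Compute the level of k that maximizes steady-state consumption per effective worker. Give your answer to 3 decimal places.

Break-even investment rate: n + g + δ = 0.017 + 0.017 + 0.104 = 0.138.
Setting f'(k) = n+g+δ gives 0.42·k^(0.42−1) = 0.138, hence k_gold = (0.42/0.138)^(1/0.58) ≈ 6.8139.

k_gold ≈ 6.814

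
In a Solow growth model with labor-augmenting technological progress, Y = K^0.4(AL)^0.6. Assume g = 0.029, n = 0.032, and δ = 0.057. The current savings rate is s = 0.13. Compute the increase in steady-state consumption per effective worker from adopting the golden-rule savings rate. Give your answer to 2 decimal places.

Δc ≈ 0.43

Break-even investment rate: n + g + δ = 0.032 + 0.029 + 0.057 = 0.118.
Current steady state (s = 0.13): k* = (0.13/0.118)^(1/0.6) ≈ 1.1752, y* = 1.1752^0.4 ≈ 1.0667, c* = (1−0.13)·1.0667 ≈ 0.9280.
Golden rule sets MPK = n+g+δ: 0.4·k^(0.4−1) = 0.118, so k_gold = (0.4/0.118)^(1/0.6) ≈ 7.6494.
y_gold = 7.6494^0.4 ≈ 2.2566, c_gold = y_gold − 0.118·k_gold ≈ 1.3540.
Gain: Δc = 1.3540 − 0.9280 ≈ 0.4259.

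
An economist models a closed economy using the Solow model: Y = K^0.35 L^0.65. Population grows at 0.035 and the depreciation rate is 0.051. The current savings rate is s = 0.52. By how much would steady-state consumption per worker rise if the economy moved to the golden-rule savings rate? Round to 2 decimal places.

Δc ≈ 0.12

n + δ = 0.035 + 0.051 = 0.086.
Current steady state (s = 0.52): k* = (0.52/0.086)^(1/0.65) ≈ 15.9336, y* = 15.9336^0.35 ≈ 2.6352, c* = (1−0.52)·2.6352 ≈ 1.2649.
Golden rule sets MPK = n+δ: 0.35·k^(0.35−1) = 0.086, so k_gold = (0.35/0.086)^(1/0.65) ≈ 8.6656.
y_gold = 8.6656^0.35 ≈ 2.1293, c_gold = y_gold − 0.086·k_gold ≈ 1.3840.
Gain: Δc = 1.3840 − 1.2649 ≈ 0.1191.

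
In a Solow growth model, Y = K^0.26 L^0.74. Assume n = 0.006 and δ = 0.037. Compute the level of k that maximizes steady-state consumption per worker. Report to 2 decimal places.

n + δ = 0.006 + 0.037 = 0.043.
At the golden rule the marginal product of capital equals n+δ: 0.26·k^(0.26−1) = 0.043. Solving, k_gold = (0.26/0.043)^(1/0.74) ≈ 11.3786.

k_gold ≈ 11.38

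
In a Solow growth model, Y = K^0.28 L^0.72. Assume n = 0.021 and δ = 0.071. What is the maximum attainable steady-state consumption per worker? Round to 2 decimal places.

The effective depreciation rate is n + δ = 0.021 + 0.071 = 0.092.
Maximizing c = f(k) − (n+δ)·k gives f'(k) = n+δ, i.e. 0.28·k^(0.28−1) = 0.092, so k_gold = (0.28/0.092)^(1/0.72) ≈ 4.6919.
y_gold = 4.6919^0.28 ≈ 1.5416.
c_gold = y_gold − (n+δ)·k_gold = 1.5416 − 0.092·4.6919 ≈ 1.1100.

c_gold ≈ 1.11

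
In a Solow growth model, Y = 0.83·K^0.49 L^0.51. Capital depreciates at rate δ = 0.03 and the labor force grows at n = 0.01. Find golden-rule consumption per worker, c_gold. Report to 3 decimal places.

Capital per worker breaks even when investment replaces (n + δ)·k; here n + δ = 0.04.
Maximizing c = f(k) − (n+δ)·k gives f'(k) = n+δ, i.e. 0.49·0.83·k^(0.49−1) = 0.04, so k_gold = (0.49·0.83/0.04)^(1/0.51) ≈ 94.3908.
y_gold = 0.83·94.3908^0.49 ≈ 7.7054.
c_gold = y_gold − (n+δ)·k_gold = 7.7054 − 0.04·94.3908 ≈ 3.9297.

c_gold ≈ 3.930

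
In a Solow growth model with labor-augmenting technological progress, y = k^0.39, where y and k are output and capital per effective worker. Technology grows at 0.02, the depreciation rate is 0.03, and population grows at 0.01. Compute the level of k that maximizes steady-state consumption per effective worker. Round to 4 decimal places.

The effective depreciation rate is n + g + δ = 0.01 + 0.02 + 0.03 = 0.06.
Maximizing c = f(k) − (n+g+δ)·k gives f'(k) = n+g+δ, i.e. 0.39·k^(0.39−1) = 0.06, so k_gold = (0.39/0.06)^(1/0.61) ≈ 21.5102.

k_gold ≈ 21.5102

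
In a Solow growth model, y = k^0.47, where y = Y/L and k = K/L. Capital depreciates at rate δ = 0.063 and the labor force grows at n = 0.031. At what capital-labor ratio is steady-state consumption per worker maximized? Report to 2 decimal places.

k_gold ≈ 20.84

n + δ = 0.031 + 0.063 = 0.094.
Golden rule sets MPK = n+δ: 0.47·k^(0.47−1) = 0.094, so k_gold = (0.47/0.094)^(1/0.53) ≈ 20.8359.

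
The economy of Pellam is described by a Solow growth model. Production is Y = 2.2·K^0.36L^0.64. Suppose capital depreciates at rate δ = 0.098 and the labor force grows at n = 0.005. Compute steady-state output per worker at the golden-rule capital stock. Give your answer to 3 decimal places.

y_gold ≈ 6.930

The effective depreciation rate is n + δ = 0.005 + 0.098 = 0.103.
At the golden rule the marginal product of capital equals n+δ: 0.36·2.2·k^(0.36−1) = 0.103. Solving, k_gold = (0.36·2.2/0.103)^(1/0.64) ≈ 24.2214.
Output: y_gold = 2.2·k_gold^0.36 = 2.2·24.2214^0.36 ≈ 6.9300.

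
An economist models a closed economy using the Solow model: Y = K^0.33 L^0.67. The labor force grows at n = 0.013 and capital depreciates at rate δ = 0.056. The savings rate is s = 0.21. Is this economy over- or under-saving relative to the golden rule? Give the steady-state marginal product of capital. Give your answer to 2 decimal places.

under-saving; MPK ≈ 0.11

Break-even investment rate: n + δ = 0.013 + 0.056 = 0.069.
Steady-state k*: s·k^0.33 = 0.069·k gives k* = (0.21/0.069)^(1/0.67) ≈ 5.2656.
MPK = 0.33·5.2656^(-0.67) ≈ 0.1084.
MPK > n+δ = 0.069, so the economy is dynamically efficient (under-saving).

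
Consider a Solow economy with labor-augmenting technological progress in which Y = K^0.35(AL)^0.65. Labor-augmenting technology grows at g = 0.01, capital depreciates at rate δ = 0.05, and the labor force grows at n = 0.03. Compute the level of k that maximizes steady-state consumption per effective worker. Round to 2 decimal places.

k_gold ≈ 8.08

Capital per effective worker breaks even when investment replaces (n + g + δ)·k; here n + g + δ = 0.09.
Maximizing c = f(k) − (n+g+δ)·k gives f'(k) = n+g+δ, i.e. 0.35·k^(0.35−1) = 0.09, so k_gold = (0.35/0.09)^(1/0.65) ≈ 8.0802.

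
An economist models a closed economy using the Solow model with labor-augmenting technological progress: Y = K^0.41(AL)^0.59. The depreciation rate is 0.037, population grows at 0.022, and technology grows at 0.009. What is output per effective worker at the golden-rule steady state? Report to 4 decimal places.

Break-even investment rate: n + g + δ = 0.022 + 0.009 + 0.037 = 0.068.
At the golden rule the marginal product of capital equals n+g+δ: 0.41·k^(0.41−1) = 0.068. Solving, k_gold = (0.41/0.068)^(1/0.59) ≈ 21.0136.
Output: y_gold = k_gold^0.41 = 21.0136^0.41 ≈ 3.4852.

y_gold ≈ 3.4852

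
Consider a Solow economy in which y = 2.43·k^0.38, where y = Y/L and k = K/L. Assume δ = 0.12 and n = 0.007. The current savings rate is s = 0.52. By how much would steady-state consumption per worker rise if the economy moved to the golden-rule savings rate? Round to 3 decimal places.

Break-even investment rate: n + δ = 0.007 + 0.12 = 0.127.
Current steady state (s = 0.52): k* = (0.52·2.43/0.127)^(1/0.62) ≈ 40.6784, y* = 2.43·40.6784^0.38 ≈ 9.9349, c* = (1−0.52)·9.9349 ≈ 4.7688.
Setting f'(k) = n+δ gives 0.38·2.43·k^(0.38−1) = 0.127, hence k_gold = (0.38·2.43/0.127)^(1/0.62) ≈ 24.5276.
y_gold = 2.43·24.5276^0.38 ≈ 8.1974, c_gold = y_gold − 0.127·k_gold ≈ 5.0824.
Gain: Δc = 5.0824 − 4.7688 ≈ 0.3136.

Δc ≈ 0.314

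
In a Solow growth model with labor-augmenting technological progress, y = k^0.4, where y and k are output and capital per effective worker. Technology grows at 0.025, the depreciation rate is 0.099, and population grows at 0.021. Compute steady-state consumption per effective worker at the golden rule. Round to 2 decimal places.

c_gold ≈ 1.18

n + g + δ = 0.021 + 0.025 + 0.099 = 0.145.
At the golden rule the marginal product of capital equals n+g+δ: 0.4·k^(0.4−1) = 0.145. Solving, k_gold = (0.4/0.145)^(1/0.6) ≈ 5.4261.
y_gold = 5.4261^0.4 ≈ 1.9670.
c_gold = y_gold − (n+g+δ)·k_gold = 1.9670 − 0.145·5.4261 ≈ 1.1802.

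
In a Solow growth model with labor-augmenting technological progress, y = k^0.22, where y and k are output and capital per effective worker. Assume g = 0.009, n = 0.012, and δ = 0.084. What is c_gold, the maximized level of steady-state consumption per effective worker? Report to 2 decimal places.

Capital per effective worker breaks even when investment replaces (n + g + δ)·k; here n + g + δ = 0.105.
At the golden rule the marginal product of capital equals n+g+δ: 0.22·k^(0.22−1) = 0.105. Solving, k_gold = (0.22/0.105)^(1/0.78) ≈ 2.5813.
y_gold = 2.5813^0.22 ≈ 1.2320.
c_gold = y_gold − (n+g+δ)·k_gold = 1.2320 − 0.105·2.5813 ≈ 0.9609.

c_gold ≈ 0.96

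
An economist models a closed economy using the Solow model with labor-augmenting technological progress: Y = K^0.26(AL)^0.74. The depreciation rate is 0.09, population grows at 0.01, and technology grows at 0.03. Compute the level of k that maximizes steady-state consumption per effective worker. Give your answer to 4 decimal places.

k_gold ≈ 2.5515

n + g + δ = 0.01 + 0.03 + 0.09 = 0.13.
Maximizing c = f(k) − (n+g+δ)·k gives f'(k) = n+g+δ, i.e. 0.26·k^(0.26−1) = 0.13, so k_gold = (0.26/0.13)^(1/0.74) ≈ 2.5515.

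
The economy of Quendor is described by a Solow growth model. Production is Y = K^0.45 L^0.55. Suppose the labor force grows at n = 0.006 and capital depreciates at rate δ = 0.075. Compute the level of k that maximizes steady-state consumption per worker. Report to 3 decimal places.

k_gold ≈ 22.597

Capital per worker breaks even when investment replaces (n + δ)·k; here n + δ = 0.081.
Golden rule sets MPK = n+δ: 0.45·k^(0.45−1) = 0.081, so k_gold = (0.45/0.081)^(1/0.55) ≈ 22.5970.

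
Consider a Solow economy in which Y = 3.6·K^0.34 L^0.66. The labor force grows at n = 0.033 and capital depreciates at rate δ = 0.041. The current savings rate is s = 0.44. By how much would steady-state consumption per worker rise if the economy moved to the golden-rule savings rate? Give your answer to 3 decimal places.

The effective depreciation rate is n + δ = 0.033 + 0.041 = 0.074.
Current steady state (s = 0.44): k* = (0.44·3.6/0.074)^(1/0.66) ≈ 103.7396, y* = 3.6·103.7396^0.34 ≈ 17.4471, c* = (1−0.44)·17.4471 ≈ 9.7704.
Maximizing c = f(k) − (n+δ)·k gives f'(k) = n+δ, i.e. 0.34·3.6·k^(0.34−1) = 0.074, so k_gold = (0.34·3.6/0.074)^(1/0.66) ≈ 70.1920.
y_gold = 3.6·70.1920^0.34 ≈ 15.2771, c_gold = y_gold − 0.074·k_gold ≈ 10.0829.
Gain: Δc = 10.0829 − 9.7704 ≈ 0.3125.

Δc ≈ 0.312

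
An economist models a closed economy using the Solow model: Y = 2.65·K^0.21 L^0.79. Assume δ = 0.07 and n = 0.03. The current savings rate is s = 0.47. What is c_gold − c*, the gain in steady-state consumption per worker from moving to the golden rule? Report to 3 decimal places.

Δc ≈ 0.558

Capital per worker breaks even when investment replaces (n + δ)·k; here n + δ = 0.1.
Current steady state (s = 0.47): k* = (0.47·2.65/0.1)^(1/0.79) ≈ 24.3507, y* = 2.65·24.3507^0.21 ≈ 5.1810, c* = (1−0.47)·5.1810 ≈ 2.7459.
At the golden rule the marginal product of capital equals n+δ: 0.21·2.65·k^(0.21−1) = 0.1. Solving, k_gold = (0.21·2.65/0.1)^(1/0.79) ≈ 8.7827.
y_gold = 2.65·8.7827^0.21 ≈ 4.1822, c_gold = y_gold − 0.1·k_gold ≈ 3.3040.
Gain: Δc = 3.3040 − 2.7459 ≈ 0.5580.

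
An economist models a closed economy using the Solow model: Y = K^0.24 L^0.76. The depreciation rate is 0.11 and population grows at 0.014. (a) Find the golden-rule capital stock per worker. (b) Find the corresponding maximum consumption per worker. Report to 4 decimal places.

Capital per worker breaks even when investment replaces (n + δ)·k; here n + δ = 0.124.
Setting f'(k) = n+δ gives 0.24·k^(0.24−1) = 0.124, hence k_gold = (0.24/0.124)^(1/0.76) ≈ 2.3843.
y_gold = 2.3843^0.24 ≈ 1.2319; c_gold = y_gold − 0.124·k_gold ≈ 0.9362.

(a) k_gold ≈ 2.3843; (b) c_gold ≈ 0.9362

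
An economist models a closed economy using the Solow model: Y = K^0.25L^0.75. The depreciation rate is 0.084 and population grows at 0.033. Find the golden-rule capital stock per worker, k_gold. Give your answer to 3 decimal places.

k_gold ≈ 2.752

The effective depreciation rate is n + δ = 0.033 + 0.084 = 0.117.
Setting f'(k) = n+δ gives 0.25·k^(0.25−1) = 0.117, hence k_gold = (0.25/0.117)^(1/0.75) ≈ 2.7522.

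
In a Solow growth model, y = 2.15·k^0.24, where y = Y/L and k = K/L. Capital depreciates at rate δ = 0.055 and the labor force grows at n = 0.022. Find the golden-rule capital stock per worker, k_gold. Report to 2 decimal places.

k_gold ≈ 12.22

n + δ = 0.022 + 0.055 = 0.077.
Golden rule sets MPK = n+δ: 0.24·2.15·k^(0.24−1) = 0.077, so k_gold = (0.24·2.15/0.077)^(1/0.76) ≈ 12.2194.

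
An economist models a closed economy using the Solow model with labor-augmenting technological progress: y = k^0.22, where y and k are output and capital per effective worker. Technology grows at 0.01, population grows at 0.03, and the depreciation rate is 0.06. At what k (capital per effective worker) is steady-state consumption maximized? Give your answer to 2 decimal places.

k_gold ≈ 2.75

Capital per effective worker breaks even when investment replaces (n + g + δ)·k; here n + g + δ = 0.1.
Setting f'(k) = n+g+δ gives 0.22·k^(0.22−1) = 0.1, hence k_gold = (0.22/0.1)^(1/0.78) ≈ 2.7479.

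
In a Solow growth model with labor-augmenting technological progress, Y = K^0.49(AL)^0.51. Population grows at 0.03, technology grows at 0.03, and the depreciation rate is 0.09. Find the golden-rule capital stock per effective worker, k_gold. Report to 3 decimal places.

k_gold ≈ 10.187

n + g + δ = 0.03 + 0.03 + 0.09 = 0.15.
Maximizing c = f(k) − (n+g+δ)·k gives f'(k) = n+g+δ, i.e. 0.49·k^(0.49−1) = 0.15, so k_gold = (0.49/0.15)^(1/0.51) ≈ 10.1871.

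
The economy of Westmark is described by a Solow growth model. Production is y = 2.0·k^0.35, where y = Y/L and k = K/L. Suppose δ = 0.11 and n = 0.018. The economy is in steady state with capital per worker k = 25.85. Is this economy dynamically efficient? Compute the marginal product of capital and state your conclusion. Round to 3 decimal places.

Break-even investment rate: n + δ = 0.018 + 0.11 = 0.128.
MPK = 0.35·2.0·k^(0.35−1) = 0.35·2.0·25.85^(-0.65) ≈ 0.0845.
MPK < 0.128, so the economy is dynamically inefficient (over-saving).

dynamically inefficient; MPK ≈ 0.085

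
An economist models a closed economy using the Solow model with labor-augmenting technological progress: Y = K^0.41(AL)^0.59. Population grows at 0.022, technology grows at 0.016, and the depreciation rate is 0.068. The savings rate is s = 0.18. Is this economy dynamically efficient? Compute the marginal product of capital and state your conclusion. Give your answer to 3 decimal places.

Break-even investment rate: n + g + δ = 0.022 + 0.016 + 0.068 = 0.106.
Steady-state k*: s·k^0.41 = 0.106·k gives k* = (0.18/0.106)^(1/0.59) ≈ 2.4534.
MPK = 0.41·2.4534^(-0.59) ≈ 0.2414.
MPK > n+g+δ = 0.106, so the economy is dynamically efficient (under-saving).

dynamically efficient; MPK ≈ 0.241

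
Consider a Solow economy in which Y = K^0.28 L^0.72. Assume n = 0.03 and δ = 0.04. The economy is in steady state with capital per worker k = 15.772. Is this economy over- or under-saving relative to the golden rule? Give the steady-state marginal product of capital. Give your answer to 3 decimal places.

over-saving; MPK ≈ 0.038

The effective depreciation rate is n + δ = 0.03 + 0.04 = 0.07.
MPK = 0.28·k^(0.28−1) = 0.28·15.772^(-0.72) ≈ 0.0384.
MPK < 0.07, so the economy is dynamically inefficient (over-saving).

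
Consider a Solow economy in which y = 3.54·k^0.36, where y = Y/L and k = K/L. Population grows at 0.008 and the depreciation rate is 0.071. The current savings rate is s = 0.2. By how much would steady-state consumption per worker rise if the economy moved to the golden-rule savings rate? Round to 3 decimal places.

Break-even investment rate: n + δ = 0.008 + 0.071 = 0.079.
Current steady state (s = 0.2): k* = (0.2·3.54/0.079)^(1/0.64) ≈ 30.7705, y* = 3.54·30.7705^0.36 ≈ 12.1543, c* = (1−0.2)·12.1543 ≈ 9.7235.
Setting f'(k) = n+δ gives 0.36·3.54·k^(0.36−1) = 0.079, hence k_gold = (0.36·3.54/0.079)^(1/0.64) ≈ 77.0900.
y_gold = 3.54·77.0900^0.36 ≈ 16.9170, c_gold = y_gold − 0.079·k_gold ≈ 10.8269.
Gain: Δc = 10.8269 − 9.7235 ≈ 1.1034.

Δc ≈ 1.103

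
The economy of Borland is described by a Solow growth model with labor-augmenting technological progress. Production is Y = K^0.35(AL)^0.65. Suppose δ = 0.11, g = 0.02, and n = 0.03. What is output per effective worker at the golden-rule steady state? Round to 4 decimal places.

Break-even investment rate: n + g + δ = 0.03 + 0.02 + 0.11 = 0.16.
Setting f'(k) = n+g+δ gives 0.35·k^(0.35−1) = 0.16, hence k_gold = (0.35/0.16)^(1/0.65) ≈ 3.3342.
Output: y_gold = k_gold^0.35 = 3.3342^0.35 ≈ 1.5242.

y_gold ≈ 1.5242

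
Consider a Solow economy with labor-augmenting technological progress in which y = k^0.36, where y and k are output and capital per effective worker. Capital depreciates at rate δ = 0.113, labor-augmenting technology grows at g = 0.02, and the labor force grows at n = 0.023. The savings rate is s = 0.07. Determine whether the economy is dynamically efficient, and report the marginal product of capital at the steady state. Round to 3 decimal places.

Break-even investment rate: n + g + δ = 0.023 + 0.02 + 0.113 = 0.156.
Steady-state k*: s·k^0.36 = 0.156·k gives k* = (0.07/0.156)^(1/0.64) ≈ 0.2859.
MPK = 0.36·0.2859^(-0.64) ≈ 0.8023.
MPK > n+g+δ = 0.156, so the economy is dynamically efficient (under-saving).

dynamically efficient; MPK ≈ 0.802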